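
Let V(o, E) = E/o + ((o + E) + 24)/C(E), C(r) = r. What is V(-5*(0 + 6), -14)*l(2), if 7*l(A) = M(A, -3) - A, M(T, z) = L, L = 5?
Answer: 199/245 ≈ 0.81224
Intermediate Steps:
M(T, z) = 5
l(A) = 5/7 - A/7 (l(A) = (5 - A)/7 = 5/7 - A/7)
V(o, E) = E/o + (24 + E + o)/E (V(o, E) = E/o + ((o + E) + 24)/E = E/o + ((E + o) + 24)/E = E/o + (24 + E + o)/E)
V(-5*(0 + 6), -14)*l(2) = (1 + 24/(-14) - 14*(-1/(5*(0 + 6))) - 5*(0 + 6)/(-14))*(5/7 - ⅐*2) = (1 + 24*(-1/14) - 14/((-5*6)) - 5*6*(-1/14))*(5/7 - 2/7) = (1 - 12/7 - 14/(-30) - 30*(-1/14))*(3/7) = (1 - 12/7 - 14*(-1/30) + 15/7)*(3/7) = (1 - 12/7 + 7/15 + 15/7)*(3/7) = (199/105)*(3/7) = 199/245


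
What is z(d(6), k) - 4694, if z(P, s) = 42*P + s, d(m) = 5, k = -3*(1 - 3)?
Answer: -4478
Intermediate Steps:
k = 6 (k = -3*(-2) = 6)
z(P, s) = s + 42*P
z(d(6), k) - 4694 = (6 + 42*5) - 4694 = (6 + 210) - 4694 = 216 - 4694 = -4478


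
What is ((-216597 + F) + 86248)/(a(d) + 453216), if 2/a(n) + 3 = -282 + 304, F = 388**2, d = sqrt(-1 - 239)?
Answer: 54815/1230158 ≈ 0.044559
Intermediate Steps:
d = 4*I*sqrt(15) (d = sqrt(-240) = 4*I*sqrt(15) ≈ 15.492*I)
F = 150544
a(n) = 2/19 (a(n) = 2/(-3 + (-282 + 304)) = 2/(-3 + 22) = 2/19)
((-216597 + F) + 86248)/(a(d) + 453216) = ((-216597 + 150544) + 86248)/(2/19 + 453216) = (-66053 + 86248)/(8611106/19) = 20195*(19/8611106) = 54815/1230158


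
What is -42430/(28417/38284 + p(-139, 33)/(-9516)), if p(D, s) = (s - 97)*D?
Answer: 3864424095480/17539573 ≈ 2.2033e+5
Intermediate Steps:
p(D, s) = D*(-97 + s) (p(D, s) = (-97 + s)*D = D*(-97 + s))
-42430/(28417/38284 + p(-139, 33)/(-9516)) = -42430/(28417/38284 - 139*(-97 + 33)/(-9516)) = -42430/(28417*(1/38284) - 139*(-64)*(-1/9516)) = -42430/(28417/38284 + 8896*(-1/9516)) = -42430/(28417/38284 - 2224/2379) = -42430/(-17539573/91077636) = -42430*(-91077636/17539573) = 3864424095480/17539573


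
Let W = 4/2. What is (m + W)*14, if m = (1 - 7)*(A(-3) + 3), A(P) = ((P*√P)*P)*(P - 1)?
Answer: -224 + 3024*I*√3 ≈ -224.0 + 5237.7*I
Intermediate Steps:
A(P) = P^(5/2)*(-1 + P) (A(P) = (P^(3/2)*P)*(-1 + P) = P^(5/2)*(-1 + P))
W = 2 (W = 4*(½) = 2)
m = -18 + 216*I*√3 (m = (1 - 7)*((-3)^(5/2)*(-1 - 3) + 3) = -6*((9*I*√3)*(-4) + 3) = -6*(-36*I*√3 + 3) = -6*(3 - 36*I*√3) = -18 + 216*I*√3 ≈ -18.0 + 374.12*I)
(m + W)*14 = ((-18 + 216*I*√3) + 2)*14 = (-16 + 216*I*√3)*14 = -224 + 3024*I*√3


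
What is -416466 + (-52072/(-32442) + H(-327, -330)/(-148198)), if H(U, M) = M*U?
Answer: -500574368930105/1201959879 ≈ -4.1647e+5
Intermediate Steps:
-416466 + (-52072/(-32442) + H(-327, -330)/(-148198)) = -416466 + (-52072/(-32442) - 330*(-327)/(-148198)) = -416466 + (-52072*(-1/32442) + 107910*(-1/148198)) = -416466 + (26036/16221 - 53955/74099) = -416466 + 1054037509/1201959879 = -500574368930105/1201959879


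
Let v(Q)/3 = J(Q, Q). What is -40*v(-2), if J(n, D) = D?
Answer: 240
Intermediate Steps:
v(Q) = 3*Q
-40*v(-2) = -120*(-2) = -40*(-6) = 240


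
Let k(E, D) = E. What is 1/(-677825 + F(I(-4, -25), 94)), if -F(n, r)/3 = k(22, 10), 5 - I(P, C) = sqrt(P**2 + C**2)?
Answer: -1/677891 ≈ -1.4752e-6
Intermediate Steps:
I(P, C) = 5 - sqrt(C**2 + P**2) (I(P, C) = 5 - sqrt(P**2 + C**2) = 5 - sqrt(C**2 + P**2))
F(n, r) = -66 (F(n, r) = -3*22 = -66)
1/(-677825 + F(I(-4, -25), 94)) = 1/(-677825 - 66) = 1/(-677891) = -1/677891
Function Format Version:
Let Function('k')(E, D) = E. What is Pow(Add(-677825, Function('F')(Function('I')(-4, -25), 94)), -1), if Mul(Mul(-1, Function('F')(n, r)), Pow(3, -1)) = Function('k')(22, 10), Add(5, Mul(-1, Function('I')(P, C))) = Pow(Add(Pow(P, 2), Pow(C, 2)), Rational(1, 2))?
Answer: Rational(-1, 677891) ≈ -1.4752e-6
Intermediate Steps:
Function('I')(P, C) = Add(5, Mul(-1, Pow(Add(Pow(C, 2), Pow(P, 2)), Rational(1, 2)))) (Function('I')(P, C) = Add(5, Mul(-1, Pow(Add(Pow(P, 2), Pow(C, 2)), Rational(1, 2)))) = Add(5, Mul(-1, Pow(Add(Pow(C, 2), Pow(P, 2)), Rational(1, 2)))))
Function('F')(n, r) = -66 (Function('F')(n, r) = Mul(-3, 22) = -66)
Pow(Add(-677825, Function('F')(Function('I')(-4, -25), 94)), -1) = Pow(Add(-677825, -66), -1) = Pow(-677891, -1) = Rational(-1, 677891)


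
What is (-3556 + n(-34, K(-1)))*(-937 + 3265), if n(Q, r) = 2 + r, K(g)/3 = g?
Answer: -8280696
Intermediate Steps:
K(g) = 3*g
(-3556 + n(-34, K(-1)))*(-937 + 3265) = (-3556 + (2 + 3*(-1)))*(-937 + 3265) = (-3556 + (2 - 3))*2328 = (-3556 - 1)*2328 = -3557*2328 = -8280696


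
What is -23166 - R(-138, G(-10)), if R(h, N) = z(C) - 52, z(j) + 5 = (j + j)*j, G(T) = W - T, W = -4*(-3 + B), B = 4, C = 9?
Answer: -23271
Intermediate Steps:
W = -4 (W = -4*(-3 + 4) = -4*1 = -4)
G(T) = -4 - T
z(j) = -5 + 2*j**2 (z(j) = -5 + (j + j)*j = -5 + (2*j)*j = -5 + 2*j**2)
R(h, N) = 105 (R(h, N) = (-5 + 2*9**2) - 52 = (-5 + 2*81) - 52 = (-5 + 162) - 52 = 157 - 52 = 105)
-23166 - R(-138, G(-10)) = -23166 - 1*105 = -23166 - 105 = -23271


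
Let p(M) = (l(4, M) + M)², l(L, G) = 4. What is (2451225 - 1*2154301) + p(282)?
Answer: 378720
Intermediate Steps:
p(M) = (4 + M)²
(2451225 - 1*2154301) + p(282) = (2451225 - 1*2154301) + (4 + 282)² = (2451225 - 2154301) + 286² = 296924 + 81796 = 378720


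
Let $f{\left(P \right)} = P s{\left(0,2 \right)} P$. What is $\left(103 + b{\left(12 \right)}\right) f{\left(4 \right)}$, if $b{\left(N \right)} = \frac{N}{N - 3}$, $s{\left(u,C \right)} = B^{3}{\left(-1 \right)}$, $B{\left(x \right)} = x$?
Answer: $- \frac{5008}{3} \approx -1669.3$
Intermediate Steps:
$s{\left(u,C \right)} = -1$ ($s{\left(u,C \right)} = \left(-1\right)^{3} = -1$)
$b{\left(N \right)} = \frac{N}{-3 + N}$
$f{\left(P \right)} = - P^{2}$ ($f{\left(P \right)} = P \left(-1\right) P = - P P = - P^{2}$)
$\left(103 + b{\left(12 \right)}\right) f{\left(4 \right)} = \left(103 + \frac{12}{-3 + 12}\right) \left(- 4^{2}\right) = \left(103 + \frac{12}{9}\right) \left(\left(-1\right) 16\right) = \left(103 + 12 \cdot \frac{1}{9}\right) \left(-16\right) = \left(103 + \frac{4}{3}\right) \left(-16\right) = \frac{313}{3} \left(-16\right) = - \frac{5008}{3}$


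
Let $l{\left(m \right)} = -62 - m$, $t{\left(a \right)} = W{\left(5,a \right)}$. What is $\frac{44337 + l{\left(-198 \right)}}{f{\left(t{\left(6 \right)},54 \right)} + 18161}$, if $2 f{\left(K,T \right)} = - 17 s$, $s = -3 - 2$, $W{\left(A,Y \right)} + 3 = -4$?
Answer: $\frac{88946}{36407} \approx 2.4431$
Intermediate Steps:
$W{\left(A,Y \right)} = -7$ ($W{\left(A,Y \right)} = -3 - 4 = -7$)
$t{\left(a \right)} = -7$
$s = -5$
$f{\left(K,T \right)} = \frac{85}{2}$ ($f{\left(K,T \right)} = \frac{\left(-17\right) \left(-5\right)}{2} = \frac{1}{2} \cdot 85 = \frac{85}{2}$)
$\frac{44337 + l{\left(-198 \right)}}{f{\left(t{\left(6 \right)},54 \right)} + 18161} = \frac{44337 - -136}{\frac{85}{2} + 18161} = \frac{44337 + \left(-62 + 198\right)}{\frac{36407}{2}} = \left(44337 + 136\right) \frac{2}{36407} = 44473 \cdot \frac{2}{36407} = \frac{88946}{36407}$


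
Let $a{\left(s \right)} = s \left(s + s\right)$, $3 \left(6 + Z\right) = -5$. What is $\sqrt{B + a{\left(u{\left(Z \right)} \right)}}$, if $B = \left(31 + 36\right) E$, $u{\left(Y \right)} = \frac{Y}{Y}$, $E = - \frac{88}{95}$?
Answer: $\frac{3 i \sqrt{60230}}{95} \approx 7.75 i$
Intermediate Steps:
$E = - \frac{88}{95}$ ($E = \left(-88\right) \frac{1}{95} = - \frac{88}{95} \approx -0.92632$)
$Z = - \frac{23}{3}$ ($Z = -6 + \frac{1}{3} \left(-5\right) = -6 - \frac{5}{3} = - \frac{23}{3} \approx -7.6667$)
$u{\left(Y \right)} = 1$
$B = - \frac{5896}{95}$ ($B = \left(31 + 36\right) \left(- \frac{88}{95}\right) = 67 \left(- \frac{88}{95}\right) = - \frac{5896}{95} \approx -62.063$)
$a{\left(s \right)} = 2 s^{2}$ ($a{\left(s \right)} = s 2 s = 2 s^{2}$)
$\sqrt{B + a{\left(u{\left(Z \right)} \right)}} = \sqrt{- \frac{5896}{95} + 2 \cdot 1^{2}} = \sqrt{- \frac{5896}{95} + 2 \cdot 1} = \sqrt{- \frac{5896}{95} + 2} = \sqrt{- \frac{5706}{95}} = \frac{3 i \sqrt{60230}}{95}$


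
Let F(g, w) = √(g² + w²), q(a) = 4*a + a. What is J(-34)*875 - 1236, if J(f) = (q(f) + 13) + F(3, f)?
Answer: -138611 + 875*√1165 ≈ -1.0875e+5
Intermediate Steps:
q(a) = 5*a
J(f) = 13 + √(9 + f²) + 5*f (J(f) = (5*f + 13) + √(3² + f²) = (13 + 5*f) + √(9 + f²) = 13 + √(9 + f²) + 5*f)
J(-34)*875 - 1236 = (13 + √(9 + (-34)²) + 5*(-34))*875 - 1236 = (13 + √(9 + 1156) - 170)*875 - 1236 = (13 + √1165 - 170)*875 - 1236 = (-157 + √1165)*875 - 1236 = (-137375 + 875*√1165) - 1236 = -138611 + 875*√1165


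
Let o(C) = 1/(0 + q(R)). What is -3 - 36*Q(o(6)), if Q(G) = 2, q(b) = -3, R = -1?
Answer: -75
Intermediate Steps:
o(C) = -⅓ (o(C) = 1/(0 - 3) = 1/(-3) = -⅓)
-3 - 36*Q(o(6)) = -3 - 36*2 = -3 - 72 = -75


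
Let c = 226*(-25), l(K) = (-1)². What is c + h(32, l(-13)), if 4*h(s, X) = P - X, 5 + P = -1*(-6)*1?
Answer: -5650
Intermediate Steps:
l(K) = 1
P = 1 (P = -5 - 1*(-6)*1 = -5 + 6*1 = -5 + 6 = 1)
h(s, X) = ¼ - X/4 (h(s, X) = (1 - X)/4 = ¼ - X/4)
c = -5650
c + h(32, l(-13)) = -5650 + (¼ - ¼*1) = -5650 + (¼ - ¼) = -5650 + 0 = -5650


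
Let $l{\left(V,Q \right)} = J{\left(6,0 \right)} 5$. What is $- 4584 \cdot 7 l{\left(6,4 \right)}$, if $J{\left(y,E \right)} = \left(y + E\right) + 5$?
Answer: $-1764840$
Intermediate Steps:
$J{\left(y,E \right)} = 5 + E + y$ ($J{\left(y,E \right)} = \left(E + y\right) + 5 = 5 + E + y$)
$l{\left(V,Q \right)} = 55$ ($l{\left(V,Q \right)} = \left(5 + 0 + 6\right) 5 = 11 \cdot 5 = 55$)
$- 4584 \cdot 7 l{\left(6,4 \right)} = - 4584 \cdot 7 \cdot 55 = \left(-4584\right) 385 = -1764840$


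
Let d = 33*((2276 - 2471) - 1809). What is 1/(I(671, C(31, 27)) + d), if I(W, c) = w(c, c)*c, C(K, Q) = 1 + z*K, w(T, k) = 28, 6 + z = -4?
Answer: -1/74784 ≈ -1.3372e-5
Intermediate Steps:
z = -10 (z = -6 - 4 = -10)
C(K, Q) = 1 - 10*K
I(W, c) = 28*c
d = -66132 (d = 33*(-195 - 1809) = 33*(-2004) = -66132)
1/(I(671, C(31, 27)) + d) = 1/(28*(1 - 10*31) - 66132) = 1/(28*(1 - 310) - 66132) = 1/(28*(-309) - 66132) = 1/(-8652 - 66132) = 1/(-74784) = -1/74784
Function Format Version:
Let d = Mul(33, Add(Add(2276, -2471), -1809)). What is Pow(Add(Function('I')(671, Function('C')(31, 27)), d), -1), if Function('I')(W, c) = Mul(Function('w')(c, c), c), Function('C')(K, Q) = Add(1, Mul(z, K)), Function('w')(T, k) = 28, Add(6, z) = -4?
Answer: Rational(-1, 74784) ≈ -1.3372e-5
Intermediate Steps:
z = -10 (z = Add(-6, -4) = -10)
Function('C')(K, Q) = Add(1, Mul(-10, K))
Function('I')(W, c) = Mul(28, c)
d = -66132 (d = Mul(33, Add(-195, -1809)) = Mul(33, -2004) = -66132)
Pow(Add(Function('I')(671, Function('C')(31, 27)), d), -1) = Pow(Add(Mul(28, Add(1, Mul(-10, 31))), -66132), -1) = Pow(Add(Mul(28, Add(1, -310)), -66132), -1) = Pow(Add(Mul(28, -309), -66132), -1) = Pow(Add(-8652, -66132), -1) = Pow(-74784, -1) = Rational(-1, 74784)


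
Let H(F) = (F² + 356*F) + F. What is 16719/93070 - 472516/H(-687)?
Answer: -365333633/191817270 ≈ -1.9046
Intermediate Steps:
H(F) = F² + 357*F
16719/93070 - 472516/H(-687) = 16719/93070 - 472516*(-1/(687*(357 - 687))) = 16719*(1/93070) - 472516/((-687*(-330))) = 16719/93070 - 472516/226710 = 16719/93070 - 472516*1/226710 = 16719/93070 - 21478/10305 = -365333633/191817270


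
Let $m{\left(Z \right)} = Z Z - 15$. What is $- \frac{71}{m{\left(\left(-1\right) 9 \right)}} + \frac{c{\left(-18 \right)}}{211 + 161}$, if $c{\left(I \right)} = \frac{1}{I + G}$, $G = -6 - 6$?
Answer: $- \frac{132071}{122760} \approx -1.0758$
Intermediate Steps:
$m{\left(Z \right)} = -15 + Z^{2}$ ($m{\left(Z \right)} = Z^{2} - 15 = -15 + Z^{2}$)
$G = -12$ ($G = -6 - 6 = -12$)
$c{\left(I \right)} = \frac{1}{-12 + I}$ ($c{\left(I \right)} = \frac{1}{I - 12} = \frac{1}{-12 + I}$)
$- \frac{71}{m{\left(\left(-1\right) 9 \right)}} + \frac{c{\left(-18 \right)}}{211 + 161} = - \frac{71}{-15 + \left(\left(-1\right) 9\right)^{2}} + \frac{1}{\left(-12 - 18\right) \left(211 + 161\right)} = - \frac{71}{-15 + \left(-9\right)^{2}} + \frac{1}{\left(-30\right) 372} = - \frac{71}{-15 + 81} - \frac{1}{11160} = - \frac{71}{66} - \frac{1}{11160} = - \frac{132071}{122760}$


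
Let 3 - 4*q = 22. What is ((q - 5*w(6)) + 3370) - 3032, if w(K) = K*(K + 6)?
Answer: -107/4 ≈ -26.750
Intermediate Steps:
q = -19/4 (q = ¾ - ¼*22 = ¾ - 11/2 = -19/4 ≈ -4.7500)
w(K) = K*(6 + K)
((q - 5*w(6)) + 3370) - 3032 = ((-19/4 - 30*(6 + 6)) + 3370) - 3032 = ((-19/4 - 30*12) + 3370) - 3032 = ((-19/4 - 5*72) + 3370) - 3032 = ((-19/4 - 360) + 3370) - 3032 = (-1459/4 + 3370) - 3032 = 12021/4 - 3032 = -107/4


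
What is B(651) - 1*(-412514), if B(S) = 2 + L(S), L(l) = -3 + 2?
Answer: 412515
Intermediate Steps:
L(l) = -1
B(S) = 1 (B(S) = 2 - 1 = 1)
B(651) - 1*(-412514) = 1 - 1*(-412514) = 1 + 412514 = 412515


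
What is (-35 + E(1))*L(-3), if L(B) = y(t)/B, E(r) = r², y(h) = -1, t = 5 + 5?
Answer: -34/3 ≈ -11.333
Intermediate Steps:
t = 10
L(B) = -1/B
(-35 + E(1))*L(-3) = (-35 + 1²)*(-1/(-3)) = (-35 + 1)*(-1*(-⅓)) = -34*⅓ = -34/3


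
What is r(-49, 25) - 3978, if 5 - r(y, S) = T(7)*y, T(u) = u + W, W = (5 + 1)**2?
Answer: -1866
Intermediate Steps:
W = 36 (W = 6**2 = 36)
T(u) = 36 + u (T(u) = u + 36 = 36 + u)
r(y, S) = 5 - 43*y (r(y, S) = 5 - (36 + 7)*y = 5 - 43*y)
r(-49, 25) - 3978 = (5 - 43*(-49)) - 3978 = (5 + 2107) - 3978 = 2112 - 3978 = -1866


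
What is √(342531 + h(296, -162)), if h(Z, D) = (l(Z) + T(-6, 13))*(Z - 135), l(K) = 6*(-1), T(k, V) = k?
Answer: 7*√6951 ≈ 583.61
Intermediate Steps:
l(K) = -6
h(Z, D) = 1620 - 12*Z (h(Z, D) = (-6 - 6)*(Z - 135) = -12*(-135 + Z) = 1620 - 12*Z)
√(342531 + h(296, -162)) = √(342531 + (1620 - 12*296)) = √(342531 + (1620 - 3552)) = √(342531 - 1932) = √340599 = 7*√6951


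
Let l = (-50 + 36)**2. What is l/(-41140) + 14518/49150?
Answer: 14690928/50550775 ≈ 0.29062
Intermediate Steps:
l = 196 (l = (-14)**2 = 196)
l/(-41140) + 14518/49150 = 196/(-41140) + 14518/49150 = 196*(-1/41140) + 14518*(1/49150) = -49/10285 + 7259/24575 = 14690928/50550775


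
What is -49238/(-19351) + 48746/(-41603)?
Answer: 1105164668/805059653 ≈ 1.3728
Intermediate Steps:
-49238/(-19351) + 48746/(-41603) = -49238*(-1/19351) + 48746*(-1/41603) = 49238/19351 - 48746/41603 = 1105164668/805059653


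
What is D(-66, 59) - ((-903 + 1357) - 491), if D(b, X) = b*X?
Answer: -3857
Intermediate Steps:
D(b, X) = X*b
D(-66, 59) - ((-903 + 1357) - 491) = 59*(-66) - ((-903 + 1357) - 491) = -3894 - (454 - 491) = -3894 - 1*(-37) = -3894 + 37 = -3857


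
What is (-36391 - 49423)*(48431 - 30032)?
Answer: -1578891786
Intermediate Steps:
(-36391 - 49423)*(48431 - 30032) = -85814*18399 = -1578891786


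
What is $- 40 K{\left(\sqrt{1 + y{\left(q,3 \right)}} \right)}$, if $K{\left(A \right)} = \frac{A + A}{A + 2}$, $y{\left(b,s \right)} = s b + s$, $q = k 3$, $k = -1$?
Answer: $- \frac{80 \sqrt{5}}{\sqrt{5} - 2 i} \approx -44.444 - 39.752 i$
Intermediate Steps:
$q = -3$ ($q = \left(-1\right) 3 = -3$)
$y{\left(b,s \right)} = s + b s$ ($y{\left(b,s \right)} = b s + s = s + b s$)
$K{\left(A \right)} = \frac{2 A}{2 + A}$
$- 40 K{\left(\sqrt{1 + y{\left(q,3 \right)}} \right)} = - 40 \frac{2 \sqrt{1 + 3 \left(1 - 3\right)}}{2 + \sqrt{1 + 3 \left(1 - 3\right)}} = - 40 \frac{2 \sqrt{1 + 3 \left(-2\right)}}{2 + \sqrt{1 + 3 \left(-2\right)}} = - 40 \frac{2 \sqrt{1 - 6}}{2 + \sqrt{1 - 6}} = - 40 \frac{2 \sqrt{-5}}{2 + \sqrt{-5}} = - 40 \frac{2 i \sqrt{5}}{2 + i \sqrt{5}} = - \frac{80 i \sqrt{5}}{2 + i \sqrt{5}}$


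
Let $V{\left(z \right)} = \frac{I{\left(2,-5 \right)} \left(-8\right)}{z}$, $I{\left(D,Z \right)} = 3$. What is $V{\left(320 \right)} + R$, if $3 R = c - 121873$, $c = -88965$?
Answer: $- \frac{8433529}{120} \approx -70279.0$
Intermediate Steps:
$R = - \frac{210838}{3}$ ($R = \frac{-88965 - 121873}{3} = \frac{1}{3} \left(-210838\right) = - \frac{210838}{3} \approx -70279.0$)
$V{\left(z \right)} = - \frac{24}{z}$ ($V{\left(z \right)} = \frac{3 \left(-8\right)}{z} = - \frac{24}{z}$)
$V{\left(320 \right)} + R = - \frac{24}{320} - \frac{210838}{3} = \left(-24\right) \frac{1}{320} - \frac{210838}{3} = - \frac{3}{40} - \frac{210838}{3} = - \frac{8433529}{120}$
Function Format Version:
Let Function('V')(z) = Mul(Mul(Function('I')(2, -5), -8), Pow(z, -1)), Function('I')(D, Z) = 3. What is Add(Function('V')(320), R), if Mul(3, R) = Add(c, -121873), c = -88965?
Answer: Rational(-8433529, 120) ≈ -70279.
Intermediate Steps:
R = Rational(-210838, 3) (R = Mul(Rational(1, 3), Add(-88965, -121873)) = Mul(Rational(1, 3), -210838) = Rational(-210838, 3) ≈ -70279.)
Function('V')(z) = Mul(-24, Pow(z, -1)) (Function('V')(z) = Mul(Mul(3, -8), Pow(z, -1)) = Mul(-24, Pow(z, -1)))
Add(Function('V')(320), R) = Add(Mul(-24, Pow(320, -1)), Rational(-210838, 3)) = Add(Mul(-24, Rational(1, 320)), Rational(-210838, 3)) = Add(Rational(-3, 40), Rational(-210838, 3)) = Rational(-8433529, 120)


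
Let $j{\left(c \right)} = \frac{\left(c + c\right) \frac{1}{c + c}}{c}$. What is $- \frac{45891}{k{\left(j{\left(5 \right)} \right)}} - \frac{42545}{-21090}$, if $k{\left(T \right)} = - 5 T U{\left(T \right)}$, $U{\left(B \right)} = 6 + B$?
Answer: $\frac{968104969}{130758} \approx 7403.8$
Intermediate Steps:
$j{\left(c \right)} = \frac{1}{c}$ ($j{\left(c \right)} = \frac{2 c \frac{1}{2 c}}{c} = 1 \frac{1}{c} = \frac{1}{c}$)
$k{\left(T \right)} = - 5 T \left(6 + T\right)$
$- \frac{45891}{k{\left(j{\left(5 \right)} \right)}} - \frac{42545}{-21090} = - \frac{45891}{\left(-5\right) \frac{1}{5} \left(6 + \frac{1}{5}\right)} - \frac{42545}{-21090} = - \frac{45891}{\left(-5\right) \frac{1}{5} \left(6 + \frac{1}{5}\right)} - - \frac{8509}{4218} = - \frac{45891}{\left(-5\right) \frac{1}{5} \cdot \frac{31}{5}} + \frac{8509}{4218} = - \frac{45891}{- \frac{31}{5}} + \frac{8509}{4218} = \left(-45891\right) \left(- \frac{5}{31}\right) + \frac{8509}{4218} = \frac{229455}{31} + \frac{8509}{4218} = \frac{968104969}{130758}$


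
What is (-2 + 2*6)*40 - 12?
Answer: 388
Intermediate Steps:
(-2 + 2*6)*40 - 12 = (-2 + 12)*40 - 12 = 10*40 - 12 = 400 - 12 = 388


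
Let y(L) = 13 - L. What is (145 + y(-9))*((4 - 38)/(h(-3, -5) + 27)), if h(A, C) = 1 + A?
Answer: -5678/25 ≈ -227.12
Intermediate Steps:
(145 + y(-9))*((4 - 38)/(h(-3, -5) + 27)) = (145 + (13 - 1*(-9)))*((4 - 38)/((1 - 3) + 27)) = (145 + (13 + 9))*(-34/(-2 + 27)) = (145 + 22)*(-34/25) = 167*(-34*1/25) = 167*(-34/25) = -5678/25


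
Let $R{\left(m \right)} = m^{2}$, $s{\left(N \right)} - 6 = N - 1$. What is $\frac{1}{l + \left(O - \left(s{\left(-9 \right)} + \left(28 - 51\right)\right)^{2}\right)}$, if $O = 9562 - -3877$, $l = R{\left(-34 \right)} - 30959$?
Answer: $- \frac{1}{17093} \approx -5.8503 \cdot 10^{-5}$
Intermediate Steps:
$s{\left(N \right)} = 5 + N$ ($s{\left(N \right)} = 6 + \left(N - 1\right) = 6 + \left(-1 + N\right) = 5 + N$)
$l = -29803$ ($l = \left(-34\right)^{2} - 30959 = 1156 - 30959 = -29803$)
$O = 13439$ ($O = 9562 + 3877 = 13439$)
$\frac{1}{l + \left(O - \left(s{\left(-9 \right)} + \left(28 - 51\right)\right)^{2}\right)} = \frac{1}{-29803 + \left(13439 - \left(\left(5 - 9\right) + \left(28 - 51\right)\right)^{2}\right)} = \frac{1}{-29803 + \left(13439 - \left(-4 - 23\right)^{2}\right)} = \frac{1}{-29803 + \left(13439 - \left(-27\right)^{2}\right)} = \frac{1}{-29803 + \left(13439 - 729\right)} = \frac{1}{-29803 + 12710} = \frac{1}{-17093} = - \frac{1}{17093}$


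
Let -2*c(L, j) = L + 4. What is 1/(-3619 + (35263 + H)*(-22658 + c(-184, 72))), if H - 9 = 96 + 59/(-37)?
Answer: -37/29531648279 ≈ -1.2529e-9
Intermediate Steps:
c(L, j) = -2 - L/2 (c(L, j) = -(L + 4)/2 = -(4 + L)/2 = -2 - L/2)
H = 3826/37 (H = 9 + (96 + 59/(-37)) = 9 + (96 - 1/37*59) = 9 + (96 - 59/37) = 9 + 3493/37 = 3826/37 ≈ 103.41)
1/(-3619 + (35263 + H)*(-22658 + c(-184, 72))) = 1/(-3619 + (35263 + 3826/37)*(-22658 + (-2 - ½*(-184)))) = 1/(-3619 + 1308557*(-22658 + (-2 + 92))/37) = 1/(-3619 + 1308557*(-22658 + 90)/37) = 1/(-3619 + (1308557/37)*(-22568)) = 1/(-3619 - 29531514376/37) = 1/(-29531648279/37) = -37/29531648279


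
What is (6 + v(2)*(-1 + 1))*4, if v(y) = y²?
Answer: 24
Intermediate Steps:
(6 + v(2)*(-1 + 1))*4 = (6 + 2²*(-1 + 1))*4 = (6 + 4*0)*4 = (6 + 0)*4 = 6*4 = 24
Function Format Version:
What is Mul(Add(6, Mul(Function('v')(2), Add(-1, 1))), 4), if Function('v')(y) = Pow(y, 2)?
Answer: 24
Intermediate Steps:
Mul(Add(6, Mul(Function('v')(2), Add(-1, 1))), 4) = Mul(Add(6, Mul(Pow(2, 2), Add(-1, 1))), 4) = Mul(Add(6, Mul(4, 0)), 4) = Mul(Add(6, 0), 4) = Mul(6, 4) = 24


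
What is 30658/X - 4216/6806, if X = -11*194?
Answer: -54413823/3631001 ≈ -14.986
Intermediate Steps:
X = -2134
30658/X - 4216/6806 = 30658/(-2134) - 4216/6806 = 30658*(-1/2134) - 4216*1/6806 = -15329/1067 - 2108/3403 = -54413823/3631001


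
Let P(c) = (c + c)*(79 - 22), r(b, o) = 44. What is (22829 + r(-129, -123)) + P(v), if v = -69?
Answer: 15007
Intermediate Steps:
P(c) = 114*c (P(c) = (2*c)*57 = 114*c)
(22829 + r(-129, -123)) + P(v) = (22829 + 44) + 114*(-69) = 22873 - 7866 = 15007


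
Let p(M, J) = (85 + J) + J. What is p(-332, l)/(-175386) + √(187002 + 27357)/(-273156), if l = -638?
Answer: 397/58462 - √214359/273156 ≈ 0.0050958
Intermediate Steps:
p(M, J) = 85 + 2*J
p(-332, l)/(-175386) + √(187002 + 27357)/(-273156) = (85 + 2*(-638))/(-175386) + √(187002 + 27357)/(-273156) = (85 - 1276)*(-1/175386) + √214359*(-1/273156) = -1191*(-1/175386) - √214359/273156 = 397/58462 - √214359/273156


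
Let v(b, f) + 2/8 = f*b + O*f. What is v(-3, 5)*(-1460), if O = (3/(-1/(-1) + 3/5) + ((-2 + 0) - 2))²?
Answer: -171185/16 ≈ -10699.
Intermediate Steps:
O = 289/64 (O = (3/(-1*(-1) + 3*(⅕)) + (-2 - 2))² = (3/(1 + ⅗) - 4)² = (3/(8/5) - 4)² = (3*(5/8) - 4)² = (15/8 - 4)² = (-17/8)² = 289/64 ≈ 4.5156)
v(b, f) = -¼ + 289*f/64 + b*f (v(b, f) = -¼ + (f*b + 289*f/64) = -¼ + (b*f + 289*f/64) = -¼ + (289*f/64 + b*f) = -¼ + 289*f/64 + b*f)
v(-3, 5)*(-1460) = (-¼ + (289/64)*5 - 3*5)*(-1460) = (-¼ + 1445/64 - 15)*(-1460) = (469/64)*(-1460) = -171185/16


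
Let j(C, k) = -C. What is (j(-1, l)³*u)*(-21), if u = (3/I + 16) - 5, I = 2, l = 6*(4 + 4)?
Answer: -525/2 ≈ -262.50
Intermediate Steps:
l = 48 (l = 6*8 = 48)
u = 25/2 (u = (3/2 + 16) - 5 = 35/2 - 5 = 25/2 ≈ 12.500)
(j(-1, l)³*u)*(-21) = ((-1*(-1))³*(25/2))*(-21) = (1³*(25/2))*(-21) = (1*(25/2))*(-21) = (25/2)*(-21) = -525/2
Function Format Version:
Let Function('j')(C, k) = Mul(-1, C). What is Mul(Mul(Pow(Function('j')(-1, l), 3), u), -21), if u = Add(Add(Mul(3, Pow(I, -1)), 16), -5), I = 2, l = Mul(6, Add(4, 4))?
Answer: Rational(-525, 2) ≈ -262.50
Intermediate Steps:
l = 48 (l = Mul(6, 8) = 48)
u = Rational(25, 2) (u = Add(Add(Mul(3, Pow(2, -1)), 16), -5) = Add(Add(Mul(3, Rational(1, 2)), 16), -5) = Add(Add(Rational(3, 2), 16), -5) = Add(Rational(35, 2), -5) = Rational(25, 2) ≈ 12.500)
Mul(Mul(Pow(Function('j')(-1, l), 3), u), -21) = Mul(Mul(Pow(Mul(-1, -1), 3), Rational(25, 2)), -21) = Mul(Mul(Pow(1, 3), Rational(25, 2)), -21) = Mul(Mul(1, Rational(25, 2)), -21) = Mul(Rational(25, 2), -21) = Rational(-525, 2)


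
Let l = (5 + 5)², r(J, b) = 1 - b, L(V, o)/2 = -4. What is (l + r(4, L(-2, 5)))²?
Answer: 11881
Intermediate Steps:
L(V, o) = -8 (L(V, o) = 2*(-4) = -8)
l = 100 (l = 10² = 100)
(l + r(4, L(-2, 5)))² = (100 + (1 - 1*(-8)))² = (100 + (1 + 8))² = (100 + 9)² = 109² = 11881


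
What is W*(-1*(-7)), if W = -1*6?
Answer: -42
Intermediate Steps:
W = -6
W*(-1*(-7)) = -(-6)*(-7) = -6*7 = -42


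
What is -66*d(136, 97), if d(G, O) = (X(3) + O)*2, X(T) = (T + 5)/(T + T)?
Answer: -12980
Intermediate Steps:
X(T) = (5 + T)/(2*T) (X(T) = (5 + T)/((2*T)) = (5 + T)*(1/(2*T)) = (5 + T)/(2*T))
d(G, O) = 8/3 + 2*O (d(G, O) = ((½)*(5 + 3)/3 + O)*2 = ((½)*(⅓)*8 + O)*2 = (4/3 + O)*2 = 8/3 + 2*O)
-66*d(136, 97) = -66*(8/3 + 2*97) = -66*(8/3 + 194) = -66*590/3 = -12980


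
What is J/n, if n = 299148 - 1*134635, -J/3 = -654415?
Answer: 1963245/164513 ≈ 11.934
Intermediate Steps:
J = 1963245 (J = -3*(-654415) = 1963245)
n = 164513 (n = 299148 - 134635 = 164513)
J/n = 1963245/164513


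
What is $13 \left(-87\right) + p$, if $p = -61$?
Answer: $-1192$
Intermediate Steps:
$13 \left(-87\right) + p = 13 \left(-87\right) - 61 = -1131 - 61 = -1192$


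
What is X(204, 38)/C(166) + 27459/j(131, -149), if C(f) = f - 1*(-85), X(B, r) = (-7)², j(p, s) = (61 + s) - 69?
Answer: -6884516/39407 ≈ -174.70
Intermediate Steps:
j(p, s) = -8 + s
X(B, r) = 49
C(f) = 85 + f (C(f) = f + 85 = 85 + f)
X(204, 38)/C(166) + 27459/j(131, -149) = 49/(85 + 166) + 27459/(-8 - 149) = 49/251 + 27459/(-157) = 49*(1/251) + 27459*(-1/157) = 49/251 - 27459/157 = -6884516/39407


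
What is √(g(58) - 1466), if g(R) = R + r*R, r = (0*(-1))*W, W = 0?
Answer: 8*I*√22 ≈ 37.523*I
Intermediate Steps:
r = 0 (r = (0*(-1))*0 = 0*0 = 0)
g(R) = R (g(R) = R + 0*R = R + 0 = R)
√(g(58) - 1466) = √(58 - 1466) = √(-1408) = 8*I*√22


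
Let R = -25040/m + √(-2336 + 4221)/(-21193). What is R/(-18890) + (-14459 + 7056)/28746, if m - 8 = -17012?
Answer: -19821704671/76944791898 + √1885/400335770 ≈ -0.25761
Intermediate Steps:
m = -17004 (m = 8 - 17012 = -17004)
R = 6260/4251 - √1885/21193 (R = -25040/(-17004) + √(-2336 + 4221)/(-21193) = -25040*(-1/17004) + √1885*(-1/21193) = 6260/4251 - √1885/21193 ≈ 1.4705)
R/(-18890) + (-14459 + 7056)/28746 = (6260/4251 - √1885/21193)/(-18890) + (-14459 + 7056)/28746 = (6260/4251 - √1885/21193)*(-1/18890) - 7403*1/28746 = (-626/8030139 + √1885/400335770) - 7403/28746 = -19821704671/76944791898 + √1885/400335770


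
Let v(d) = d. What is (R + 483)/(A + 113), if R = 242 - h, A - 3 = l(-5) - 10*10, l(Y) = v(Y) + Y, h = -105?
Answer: 415/3 ≈ 138.33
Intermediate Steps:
l(Y) = 2*Y (l(Y) = Y + Y = 2*Y)
A = -107 (A = 3 + (2*(-5) - 10*10) = 3 + (-10 - 100) = 3 - 110 = -107)
R = 347 (R = 242 - 1*(-105) = 242 + 105 = 347)
(R + 483)/(A + 113) = (347 + 483)/(-107 + 113) = 830/6 = 830*(⅙) = 415/3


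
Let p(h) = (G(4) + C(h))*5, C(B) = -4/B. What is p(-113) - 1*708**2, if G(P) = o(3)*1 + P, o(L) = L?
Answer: -56638857/113 ≈ -5.0123e+5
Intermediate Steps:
G(P) = 3 + P (G(P) = 3*1 + P = 3 + P)
p(h) = 35 - 20/h (p(h) = ((3 + 4) - 4/h)*5 = (7 - 4/h)*5 = 35 - 20/h)
p(-113) - 1*708**2 = (35 - 20/(-113)) - 1*708**2 = (35 - 20*(-1/113)) - 1*501264 = (35 + 20/113) - 501264 = 3975/113 - 501264 = -56638857/113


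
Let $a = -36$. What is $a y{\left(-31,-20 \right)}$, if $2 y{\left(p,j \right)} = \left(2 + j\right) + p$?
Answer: $882$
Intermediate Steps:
$y{\left(p,j \right)} = 1 + \frac{j}{2} + \frac{p}{2}$ ($y{\left(p,j \right)} = \frac{\left(2 + j\right) + p}{2} = \frac{2 + j + p}{2} = 1 + \frac{j}{2} + \frac{p}{2}$)
$a y{\left(-31,-20 \right)} = - 36 \left(1 + \frac{1}{2} \left(-20\right) + \frac{1}{2} \left(-31\right)\right) = - 36 \left(1 - 10 - \frac{31}{2}\right) = \left(-36\right) \left(- \frac{49}{2}\right) = 882$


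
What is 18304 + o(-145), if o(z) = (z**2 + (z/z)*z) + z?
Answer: 39039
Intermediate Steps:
o(z) = z**2 + 2*z (o(z) = (z**2 + 1*z) + z = (z**2 + z) + z = (z + z**2) + z = z**2 + 2*z)
18304 + o(-145) = 18304 - 145*(2 - 145) = 18304 - 145*(-143) = 18304 + 20735 = 39039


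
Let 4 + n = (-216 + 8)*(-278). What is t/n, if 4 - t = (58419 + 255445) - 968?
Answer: -78223/14455 ≈ -5.4115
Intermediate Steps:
n = 57820 (n = -4 + (-216 + 8)*(-278) = -4 - 208*(-278) = -4 + 57824 = 57820)
t = -312892 (t = 4 - ((58419 + 255445) - 968) = 4 - (313864 - 968) = 4 - 1*312896 = 4 - 312896 = -312892)
t/n = -312892/57820 = -312892*1/57820 = -78223/14455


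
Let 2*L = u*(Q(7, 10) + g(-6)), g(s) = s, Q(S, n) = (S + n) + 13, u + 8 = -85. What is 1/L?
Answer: -1/1116 ≈ -0.00089606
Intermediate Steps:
u = -93 (u = -8 - 85 = -93)
Q(S, n) = 13 + S + n
L = -1116 (L = (-93*((13 + 7 + 10) - 6))/2 = (-93*(30 - 6))/2 = (-93*24)/2 = (½)*(-2232) = -1116)
1/L = 1/(-1116) = -1/1116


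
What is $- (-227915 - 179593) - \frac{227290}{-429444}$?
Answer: $\frac{87501046421}{214722} \approx 4.0751 \cdot 10^{5}$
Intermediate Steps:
$- (-227915 - 179593) - \frac{227290}{-429444} = \left(-1\right) \left(-407508\right) - 227290 \left(- \frac{1}{429444}\right) = 407508 - - \frac{113645}{214722} = 407508 + \frac{113645}{214722} = \frac{87501046421}{214722}$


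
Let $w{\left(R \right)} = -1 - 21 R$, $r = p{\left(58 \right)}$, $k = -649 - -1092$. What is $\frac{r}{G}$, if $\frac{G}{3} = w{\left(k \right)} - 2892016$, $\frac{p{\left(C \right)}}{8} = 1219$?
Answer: $- \frac{1219}{1087995} \approx -0.0011204$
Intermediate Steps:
$k = 443$ ($k = -649 + 1092 = 443$)
$p{\left(C \right)} = 9752$ ($p{\left(C \right)} = 8 \cdot 1219 = 9752$)
$r = 9752$
$G = -8703960$ ($G = 3 \left(\left(-1 - 9303\right) - 2892016\right) = 3 \left(-9304 - 2892016\right) = 3 \left(-2901320\right) = -8703960$)
$\frac{r}{G} = \frac{9752}{-8703960} = 9752 \left(- \frac{1}{8703960}\right) = - \frac{1219}{1087995}$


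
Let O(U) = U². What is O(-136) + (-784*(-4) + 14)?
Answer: 21646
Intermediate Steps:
O(-136) + (-784*(-4) + 14) = (-136)² + (-784*(-4) + 14) = 18496 + (-112*(-28) + 14) = 18496 + (3136 + 14) = 18496 + 3150 = 21646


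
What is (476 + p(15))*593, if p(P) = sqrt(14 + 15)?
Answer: 282268 + 593*sqrt(29) ≈ 2.8546e+5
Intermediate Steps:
p(P) = sqrt(29)
(476 + p(15))*593 = (476 + sqrt(29))*593 = 282268 + 593*sqrt(29)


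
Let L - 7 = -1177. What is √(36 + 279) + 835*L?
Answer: -976950 + 3*√35 ≈ -9.7693e+5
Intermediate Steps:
L = -1170 (L = 7 - 1177 = -1170)
√(36 + 279) + 835*L = √(36 + 279) + 835*(-1170) = √315 - 976950 = 3*√35 - 976950 = -976950 + 3*√35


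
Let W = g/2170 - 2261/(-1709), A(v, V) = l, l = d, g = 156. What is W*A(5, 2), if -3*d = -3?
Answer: 2586487/1854265 ≈ 1.3949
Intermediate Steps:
d = 1 (d = -1/3*(-3) = 1)
l = 1
A(v, V) = 1
W = 2586487/1854265 (W = 156/2170 - 2261/(-1709) = 156*(1/2170) - 2261*(-1/1709) = 78/1085 + 2261/1709 = 2586487/1854265 ≈ 1.3949)
W*A(5, 2) = (2586487/1854265)*1 = 2586487/1854265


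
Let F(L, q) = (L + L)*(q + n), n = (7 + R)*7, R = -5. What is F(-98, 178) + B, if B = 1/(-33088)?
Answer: -1245167617/33088 ≈ -37632.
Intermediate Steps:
n = 14 (n = (7 - 5)*7 = 2*7 = 14)
B = -1/33088 ≈ -3.0222e-5
F(L, q) = 2*L*(14 + q) (F(L, q) = (L + L)*(q + 14) = (2*L)*(14 + q) = 2*L*(14 + q))
F(-98, 178) + B = 2*(-98)*(14 + 178) - 1/33088 = 2*(-98)*192 - 1/33088 = -37632 - 1/33088 = -1245167617/33088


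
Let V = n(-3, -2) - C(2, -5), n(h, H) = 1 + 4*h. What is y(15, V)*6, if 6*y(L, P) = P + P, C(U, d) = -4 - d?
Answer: -24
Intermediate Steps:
V = -12 (V = (1 + 4*(-3)) - (-4 - 1*(-5)) = (1 - 12) - (-4 + 5) = -11 - 1*1 = -11 - 1 = -12)
y(L, P) = P/3 (y(L, P) = (P + P)/6 = (2*P)/6 = P/3)
y(15, V)*6 = ((⅓)*(-12))*6 = -4*6 = -24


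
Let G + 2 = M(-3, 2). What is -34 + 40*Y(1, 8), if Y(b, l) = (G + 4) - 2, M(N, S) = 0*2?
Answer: -34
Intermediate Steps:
M(N, S) = 0
G = -2 (G = -2 + 0 = -2)
Y(b, l) = 0 (Y(b, l) = (-2 + 4) - 2 = 2 - 2 = 0)
-34 + 40*Y(1, 8) = -34 + 40*0 = -34 + 0 = -34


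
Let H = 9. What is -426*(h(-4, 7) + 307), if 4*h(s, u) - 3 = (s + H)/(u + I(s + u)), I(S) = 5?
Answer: -1049167/8 ≈ -1.3115e+5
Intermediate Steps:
h(s, u) = 3/4 + (9 + s)/(4*(5 + u)) (h(s, u) = 3/4 + ((s + 9)/(u + 5))/4 = 3/4 + ((9 + s)/(5 + u))/4 = 3/4 + (9 + s)/(4*(5 + u)))
-426*(h(-4, 7) + 307) = -426*((24 - 4 + 3*7)/(4*(5 + 7)) + 307) = -426*((1/4)*(24 - 4 + 21)/12 + 307) = -426*((1/4)*(1/12)*41 + 307) = -426*(41/48 + 307) = -426*14777/48 = -1049167/8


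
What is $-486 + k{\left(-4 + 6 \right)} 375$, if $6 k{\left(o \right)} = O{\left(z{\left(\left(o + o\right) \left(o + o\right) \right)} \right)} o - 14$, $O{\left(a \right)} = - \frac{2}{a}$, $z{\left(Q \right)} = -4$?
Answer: $- \frac{2597}{2} \approx -1298.5$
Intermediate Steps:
$k{\left(o \right)} = - \frac{7}{3} + \frac{o}{12}$ ($k{\left(o \right)} = \frac{- \frac{2}{-4} o - 14}{6} = \frac{\left(-2\right) \left(- \frac{1}{4}\right) o - 14}{6} = \frac{\frac{o}{2} - 14}{6} = \frac{-14 + \frac{o}{2}}{6} = - \frac{7}{3} + \frac{o}{12}$)
$-486 + k{\left(-4 + 6 \right)} 375 = -486 + \left(- \frac{7}{3} + \frac{-4 + 6}{12}\right) 375 = -486 + \left(- \frac{7}{3} + \frac{1}{12} \cdot 2\right) 375 = -486 + \left(- \frac{7}{3} + \frac{1}{6}\right) 375 = -486 - \frac{1625}{2} = - \frac{2597}{2}$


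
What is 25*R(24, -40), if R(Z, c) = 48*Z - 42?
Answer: 27750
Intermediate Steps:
R(Z, c) = -42 + 48*Z
25*R(24, -40) = 25*(-42 + 48*24) = 25*(-42 + 1152) = 25*1110 = 27750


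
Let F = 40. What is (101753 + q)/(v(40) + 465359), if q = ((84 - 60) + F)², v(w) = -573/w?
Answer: 222840/979673 ≈ 0.22746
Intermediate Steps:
q = 4096 (q = ((84 - 60) + 40)² = (24 + 40)² = 64² = 4096)
(101753 + q)/(v(40) + 465359) = (101753 + 4096)/(-573/40 + 465359) = 105849/(-573*1/40 + 465359) = 105849/(-573/40 + 465359) = 105849/(18613787/40) = 105849*(40/18613787) = 222840/979673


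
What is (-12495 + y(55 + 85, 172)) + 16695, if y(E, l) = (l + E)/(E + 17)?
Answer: 659712/157 ≈ 4202.0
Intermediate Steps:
y(E, l) = (E + l)/(17 + E)
(-12495 + y(55 + 85, 172)) + 16695 = (-12495 + ((55 + 85) + 172)/(17 + (55 + 85))) + 16695 = (-12495 + (140 + 172)/(17 + 140)) + 16695 = (-12495 + 312/157) + 16695 = -1961403/157 + 16695 = 659712/157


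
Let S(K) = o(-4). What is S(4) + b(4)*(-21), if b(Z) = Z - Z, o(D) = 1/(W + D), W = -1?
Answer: -1/5 ≈ -0.20000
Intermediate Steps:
o(D) = 1/(-1 + D)
b(Z) = 0
S(K) = -1/5 (S(K) = 1/(-1 - 4) = 1/(-5) = -1/5)
S(4) + b(4)*(-21) = -1/5 + 0*(-21) = -1/5 + 0 = -1/5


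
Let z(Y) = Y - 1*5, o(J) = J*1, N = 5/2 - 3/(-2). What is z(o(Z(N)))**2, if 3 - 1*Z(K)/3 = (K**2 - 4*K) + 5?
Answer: 121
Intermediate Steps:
N = 4 (N = 5*(1/2) - 3*(-1/2) = 5/2 + 3/2 = 4)
Z(K) = -6 - 3*K**2 + 12*K (Z(K) = 9 - 3*((K**2 - 4*K) + 5) = 9 - 3*(5 + K**2 - 4*K) = 9 + (-15 - 3*K**2 + 12*K) = -6 - 3*K**2 + 12*K)
o(J) = J
z(Y) = -5 + Y (z(Y) = Y - 5 = -5 + Y)
z(o(Z(N)))**2 = (-5 + (-6 - 3*4**2 + 12*4))**2 = (-5 + (-6 - 3*16 + 48))**2 = (-5 + (-6 - 48 + 48))**2 = (-5 - 6)**2 = (-11)**2 = 121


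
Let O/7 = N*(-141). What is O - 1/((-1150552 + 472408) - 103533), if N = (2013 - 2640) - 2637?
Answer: 2518225609537/781677 ≈ 3.2216e+6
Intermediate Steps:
N = -3264 (N = -627 - 2637 = -3264)
O = 3221568 (O = 7*(-3264*(-141)) = 7*460224 = 3221568)
O - 1/((-1150552 + 472408) - 103533) = 3221568 - 1/((-1150552 + 472408) - 103533) = 3221568 - 1/(-678144 - 103533) = 3221568 - 1/(-781677) = 3221568 - 1*(-1/781677) = 3221568 + 1/781677 = 2518225609537/781677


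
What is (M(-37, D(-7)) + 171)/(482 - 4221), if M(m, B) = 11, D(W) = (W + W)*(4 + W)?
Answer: -182/3739 ≈ -0.048676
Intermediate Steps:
D(W) = 2*W*(4 + W) (D(W) = (2*W)*(4 + W) = 2*W*(4 + W))
(M(-37, D(-7)) + 171)/(482 - 4221) = (11 + 171)/(482 - 4221) = 182/(-3739) = 182*(-1/3739) = -182/3739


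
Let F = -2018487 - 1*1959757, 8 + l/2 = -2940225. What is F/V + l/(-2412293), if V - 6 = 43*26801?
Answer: -2819752992258/2780044655557 ≈ -1.0143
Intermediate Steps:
l = -5880466 (l = -16 + 2*(-2940225) = -16 - 5880450 = -5880466)
F = -3978244 (F = -2018487 - 1959757 = -3978244)
V = 1152449 (V = 6 + 43*26801 = 6 + 1152443 = 1152449)
F/V + l/(-2412293) = -3978244/1152449 - 5880466/(-2412293) = -3978244*1/1152449 - 5880466*(-1/2412293) = -3978244/1152449 + 5880466/2412293 = -2819752992258/2780044655557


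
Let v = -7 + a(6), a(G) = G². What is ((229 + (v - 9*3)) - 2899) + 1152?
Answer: -1516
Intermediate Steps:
v = 29 (v = -7 + 6² = -7 + 36 = 29)
((229 + (v - 9*3)) - 2899) + 1152 = ((229 + (29 - 9*3)) - 2899) + 1152 = ((229 + (29 - 27)) - 2899) + 1152 = ((229 + 2) - 2899) + 1152 = (231 - 2899) + 1152 = -2668 + 1152 = -1516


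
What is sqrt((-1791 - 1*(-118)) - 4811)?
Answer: 2*I*sqrt(1621) ≈ 80.523*I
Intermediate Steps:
sqrt((-1791 - 1*(-118)) - 4811) = sqrt((-1791 + 118) - 4811) = sqrt(-1673 - 4811) = sqrt(-6484) = 2*I*sqrt(1621)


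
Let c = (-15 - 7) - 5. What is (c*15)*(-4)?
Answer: 1620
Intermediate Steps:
c = -27 (c = -22 - 5 = -27)
(c*15)*(-4) = -27*15*(-4) = -405*(-4) = 1620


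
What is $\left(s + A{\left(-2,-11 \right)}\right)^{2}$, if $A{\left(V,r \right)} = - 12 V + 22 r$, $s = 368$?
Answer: $22500$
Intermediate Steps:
$\left(s + A{\left(-2,-11 \right)}\right)^{2} = \left(368 + \left(\left(-12\right) \left(-2\right) + 22 \left(-11\right)\right)\right)^{2} = \left(368 + \left(24 - 242\right)\right)^{2} = \left(368 - 218\right)^{2} = 150^{2} = 22500$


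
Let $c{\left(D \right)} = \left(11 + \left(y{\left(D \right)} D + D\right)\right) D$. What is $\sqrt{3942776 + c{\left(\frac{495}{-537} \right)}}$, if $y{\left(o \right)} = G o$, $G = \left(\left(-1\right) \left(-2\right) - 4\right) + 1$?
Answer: $\frac{\sqrt{4047746362796771}}{32041} \approx 1985.6$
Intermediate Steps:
$G = -1$ ($G = \left(2 - 4\right) + 1 = -2 + 1 = -1$)
$y{\left(o \right)} = - o$
$c{\left(D \right)} = D \left(11 + D - D^{2}\right)$ ($c{\left(D \right)} = \left(11 + \left(- D D + D\right)\right) D = \left(11 - \left(D^{2} - D\right)\right) D = \left(11 + D - D^{2}\right) D = D \left(11 + D - D^{2}\right)$)
$\sqrt{3942776 + c{\left(\frac{495}{-537} \right)}} = \sqrt{3942776 + \frac{495}{-537} \left(11 + \frac{495}{-537} - \left(\frac{495}{-537}\right)^{2}\right)} = \sqrt{3942776 + 495 \left(- \frac{1}{537}\right) \left(11 + 495 \left(- \frac{1}{537}\right) - \left(495 \left(- \frac{1}{537}\right)\right)^{2}\right)} = \sqrt{3942776 - \frac{165 \left(11 - \frac{165}{179} - \left(- \frac{165}{179}\right)^{2}\right)}{179}} = \sqrt{3942776 - \frac{165 \left(11 - \frac{165}{179} - \frac{27225}{32041}\right)}{179}} = \sqrt{3942776 - \frac{48789015}{5735339}} = \sqrt{\frac{22613108172049}{5735339}} = \frac{\sqrt{4047746362796771}}{32041}$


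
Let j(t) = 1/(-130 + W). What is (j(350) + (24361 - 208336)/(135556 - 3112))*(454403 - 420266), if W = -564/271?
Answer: -12556903773441/263372252 ≈ -47677.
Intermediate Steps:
W = -564/271 (W = -564*1/271 = -564/271 ≈ -2.0812)
j(t) = -271/35794 (j(t) = 1/(-130 - 564/271) = 1/(-35794/271) = -271/35794)
(j(350) + (24361 - 208336)/(135556 - 3112))*(454403 - 420266) = (-271/35794 + (24361 - 208336)/(135556 - 3112))*(454403 - 420266) = (-271/35794 - 183975/132444)*34137 = (-271/35794 - 183975*1/132444)*34137 = (-271/35794 - 61325/44148)*34137 = -1103515579/790116756*34137 = -12556903773441/263372252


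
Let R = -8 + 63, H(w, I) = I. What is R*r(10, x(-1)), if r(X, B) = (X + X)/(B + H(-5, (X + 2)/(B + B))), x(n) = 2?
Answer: 220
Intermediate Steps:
r(X, B) = 2*X/(B + (2 + X)/(2*B)) (r(X, B) = (X + X)/(B + (X + 2)/(B + B)) = (2*X)/(B + (2 + X)/((2*B))) = (2*X)/(B + (2 + X)*(1/(2*B))) = (2*X)/(B + (2 + X)/(2*B)) = 2*X/(B + (2 + X)/(2*B)))
R = 55
R*r(10, x(-1)) = 55*(4*2*10/(2 + 10 + 2*2²)) = 55*(4*2*10/(2 + 10 + 2*4)) = 55*(4*2*10/(2 + 10 + 8)) = 55*(4*2*10/20) = 55*(4*2*10*(1/20)) = 55*4 = 220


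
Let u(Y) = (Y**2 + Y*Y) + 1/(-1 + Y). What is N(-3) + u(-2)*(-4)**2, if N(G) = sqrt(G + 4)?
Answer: 371/3 ≈ 123.67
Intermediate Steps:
N(G) = sqrt(4 + G)
u(Y) = 1/(-1 + Y) + 2*Y**2 (u(Y) = (Y**2 + Y**2) + 1/(-1 + Y) = 2*Y**2 + 1/(-1 + Y) = 1/(-1 + Y) + 2*Y**2)
N(-3) + u(-2)*(-4)**2 = sqrt(4 - 3) + ((1 - 2*(-2)**2 + 2*(-2)**3)/(-1 - 2))*(-4)**2 = sqrt(1) + ((1 - 2*4 + 2*(-8))/(-3))*16 = 1 - (1 - 8 - 16)/3*16 = 1 - 1/3*(-23)*16 = 1 + (23/3)*16 = 1 + 368/3 = 371/3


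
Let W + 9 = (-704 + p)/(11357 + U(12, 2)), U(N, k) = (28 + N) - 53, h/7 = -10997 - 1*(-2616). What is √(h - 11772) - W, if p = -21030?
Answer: 61915/5672 + I*√70439 ≈ 10.916 + 265.4*I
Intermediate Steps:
h = -58667 (h = 7*(-10997 - 1*(-2616)) = 7*(-10997 + 2616) = 7*(-8381) = -58667)
U(N, k) = -25 + N
W = -61915/5672 (W = -9 + (-704 - 21030)/(11357 + (-25 + 12)) = -9 - 21734/(11357 - 13) = -9 - 21734/11344 = -9 - 21734*1/11344 = -9 - 10867/5672 = -61915/5672 ≈ -10.916)
√(h - 11772) - W = √(-58667 - 11772) - 1*(-61915/5672) = √(-70439) + 61915/5672 = I*√70439 + 61915/5672 = 61915/5672 + I*√70439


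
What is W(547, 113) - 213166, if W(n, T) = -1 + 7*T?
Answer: -212376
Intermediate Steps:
W(547, 113) - 213166 = (-1 + 7*113) - 213166 = (-1 + 791) - 213166 = 790 - 213166 = -212376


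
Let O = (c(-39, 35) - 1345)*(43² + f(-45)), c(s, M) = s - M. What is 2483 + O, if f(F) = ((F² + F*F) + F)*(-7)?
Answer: 37160417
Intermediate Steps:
f(F) = -14*F² - 7*F (f(F) = ((F² + F²) + F)*(-7) = (2*F² + F)*(-7) = (F + 2*F²)*(-7) = -14*F² - 7*F)
O = 37157934 (O = ((-39 - 1*35) - 1345)*(43² - 7*(-45)*(1 + 2*(-45))) = ((-39 - 35) - 1345)*(1849 - 7*(-45)*(1 - 90)) = (-74 - 1345)*(1849 - 7*(-45)*(-89)) = -1419*(1849 - 28035) = -1419*(-26186) = 37157934)
2483 + O = 2483 + 37157934 = 37160417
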